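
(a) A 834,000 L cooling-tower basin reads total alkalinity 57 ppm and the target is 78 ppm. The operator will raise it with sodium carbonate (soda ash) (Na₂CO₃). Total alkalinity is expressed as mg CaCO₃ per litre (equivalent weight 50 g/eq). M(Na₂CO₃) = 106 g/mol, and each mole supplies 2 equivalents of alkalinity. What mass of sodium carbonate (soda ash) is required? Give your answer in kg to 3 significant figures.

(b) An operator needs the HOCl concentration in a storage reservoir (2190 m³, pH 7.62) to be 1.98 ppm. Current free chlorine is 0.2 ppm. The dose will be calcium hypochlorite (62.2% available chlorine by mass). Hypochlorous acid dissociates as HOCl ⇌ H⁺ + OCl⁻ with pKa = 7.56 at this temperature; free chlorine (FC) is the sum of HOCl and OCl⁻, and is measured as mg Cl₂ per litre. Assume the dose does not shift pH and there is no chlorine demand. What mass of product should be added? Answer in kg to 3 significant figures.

(a) Alkalinity to add: (78 − 57) = 21 mg/L as CaCO₃ × 834,000 L = 17,510 g as CaCO₃.
(a) Equivalents: 17,510 g ÷ 50 g/eq = 350.3 eq.
(a) Each mole of Na₂CO₃ supplies 2 eq, so 350.3 / 2 = 175.1 mol.
(a) Mass: 175.1 mol × 106 g/mol = 18,560 g.

(b) Volume: 2190 m³ = 2,190,000 L.
(b) [OCl⁻]/[HOCl] = 10^(pH − pKa) = 10^(7.62 − 7.56) = 1.148; fraction as HOCl = 1/(1 + 1.148) = 0.4655.
(b) Free chlorine required for 1.98 ppm HOCl: 1.98 / 0.4655 = 4.253 ppm.
(b) FC to add: 4.253 − 0.2 = 4.053 mg/L as Cl₂.
(b) Cl₂ equivalent: 4.053 mg/L × 2,190,000 L = 8877 g.
(b) Product at 62.2% available Cl: 8877 / 0.622 = 14,270 g.

(a) 18.6 kg; (b) 14.3 kg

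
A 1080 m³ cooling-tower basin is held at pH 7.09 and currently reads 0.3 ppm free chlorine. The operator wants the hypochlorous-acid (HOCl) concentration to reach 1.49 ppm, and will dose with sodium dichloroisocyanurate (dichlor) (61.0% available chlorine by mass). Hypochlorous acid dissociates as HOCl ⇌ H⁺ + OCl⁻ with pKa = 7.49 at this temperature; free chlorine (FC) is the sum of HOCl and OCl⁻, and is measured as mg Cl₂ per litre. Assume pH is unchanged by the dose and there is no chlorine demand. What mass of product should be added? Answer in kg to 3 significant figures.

Volume: 1080 m³ = 1,080,000 L.
[OCl⁻]/[HOCl] = 10^(pH − pKa) = 10^(7.09 − 7.49) = 0.3981; fraction as HOCl = 1/(1 + 0.3981) = 0.7153.
Free chlorine required for 1.49 ppm HOCl: 1.49 / 0.7153 = 2.083 ppm.
FC to add: 2.083 − 0.3 = 1.783 mg/L as Cl₂.
Cl₂ equivalent: 1.783 mg/L × 1,080,000 L = 1926 g.
Product at 61.0% available Cl: 1926 / 0.61 = 3157 g.

3.16 kg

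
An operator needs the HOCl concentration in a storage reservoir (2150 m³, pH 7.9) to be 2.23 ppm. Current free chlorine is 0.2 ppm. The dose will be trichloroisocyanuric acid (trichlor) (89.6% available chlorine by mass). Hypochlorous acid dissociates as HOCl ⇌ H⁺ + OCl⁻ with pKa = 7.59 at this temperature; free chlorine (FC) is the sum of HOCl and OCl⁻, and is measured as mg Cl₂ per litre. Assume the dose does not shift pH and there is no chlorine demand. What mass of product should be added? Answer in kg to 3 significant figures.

15.8 kg

Volume: 2150 m³ = 2,150,000 L.
[OCl⁻]/[HOCl] = 10^(pH − pKa) = 10^(7.9 − 7.59) = 2.042; fraction as HOCl = 1/(1 + 2.042) = 0.3288.
Free chlorine required for 2.23 ppm HOCl: 2.23 / 0.3288 = 6.783 ppm.
FC to add: 6.783 − 0.2 = 6.583 mg/L as Cl₂.
Cl₂ equivalent: 6.583 mg/L × 2,150,000 L = 14,150 g.
Product at 89.6% available Cl: 14,150 / 0.896 = 15,800 g.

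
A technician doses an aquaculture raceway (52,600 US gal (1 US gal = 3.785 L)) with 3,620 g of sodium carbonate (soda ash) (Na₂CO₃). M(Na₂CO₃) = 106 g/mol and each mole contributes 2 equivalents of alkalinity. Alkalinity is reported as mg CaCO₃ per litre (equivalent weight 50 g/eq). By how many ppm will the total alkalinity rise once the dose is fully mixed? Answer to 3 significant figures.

17.2 ppm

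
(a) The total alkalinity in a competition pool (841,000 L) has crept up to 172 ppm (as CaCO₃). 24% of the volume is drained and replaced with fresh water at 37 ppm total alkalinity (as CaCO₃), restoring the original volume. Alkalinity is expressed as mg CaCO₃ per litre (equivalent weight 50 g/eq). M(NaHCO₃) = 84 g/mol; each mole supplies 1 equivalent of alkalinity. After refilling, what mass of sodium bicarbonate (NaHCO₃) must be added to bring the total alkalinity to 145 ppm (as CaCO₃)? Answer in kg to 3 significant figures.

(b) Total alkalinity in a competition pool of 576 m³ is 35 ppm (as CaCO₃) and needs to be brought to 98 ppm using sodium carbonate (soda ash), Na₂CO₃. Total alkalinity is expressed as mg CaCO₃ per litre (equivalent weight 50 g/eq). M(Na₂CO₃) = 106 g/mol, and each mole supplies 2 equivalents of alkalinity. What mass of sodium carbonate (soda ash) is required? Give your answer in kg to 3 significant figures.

(a) 7.63 kg; (b) 38.5 kg

(a) After draining 24% and refilling: 172 × 0.76 + 37 × 0.24 = 139.6 ppm.
(a) Deficit to target: 145 − 139.6 = 5.4 mg/L.
(a) As CaCO₃: 5.4 mg/L × 841,000 L = 4541 g; ÷ 50 g/eq ÷ 1 = 90.83 mol NaHCO₃.
(a) Mass: 90.83 × 84 = 7630 g.

(b) Volume: 576 m³ = 576,000 L.
(b) Alkalinity to add: (98 − 35) = 63 mg/L as CaCO₃ × 576,000 L = 36,290 g as CaCO₃.
(b) Equivalents: 36,290 g ÷ 50 g/eq = 725.8 eq.
(b) Each mole of Na₂CO₃ supplies 2 eq, so 725.8 / 2 = 362.9 mol.
(b) Mass: 362.9 mol × 106 g/mol = 38,470 g.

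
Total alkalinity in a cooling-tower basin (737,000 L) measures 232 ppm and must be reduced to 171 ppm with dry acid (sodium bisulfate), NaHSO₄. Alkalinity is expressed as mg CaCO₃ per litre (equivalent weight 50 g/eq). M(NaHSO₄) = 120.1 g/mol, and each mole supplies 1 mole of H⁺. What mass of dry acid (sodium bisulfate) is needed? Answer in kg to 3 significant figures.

108 kg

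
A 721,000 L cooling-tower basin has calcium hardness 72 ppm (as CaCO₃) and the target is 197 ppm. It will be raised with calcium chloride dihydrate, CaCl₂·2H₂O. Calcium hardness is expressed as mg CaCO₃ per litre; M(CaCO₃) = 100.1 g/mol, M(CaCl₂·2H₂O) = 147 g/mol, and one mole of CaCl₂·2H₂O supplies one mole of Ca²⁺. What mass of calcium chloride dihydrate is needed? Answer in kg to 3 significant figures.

Hardness to add: (197 − 72) = 125 mg/L as CaCO₃ × 721,000 L = 90,120 g as CaCO₃.
Moles of Ca²⁺ (1 mol Ca²⁺ ≡ 1 mol CaCO₃): 90,120 / 100.1 g/mol = 900.3 mol.
Mass of CaCl₂·2H₂O: 900.3 × 147 = 132,400 g.

132 kg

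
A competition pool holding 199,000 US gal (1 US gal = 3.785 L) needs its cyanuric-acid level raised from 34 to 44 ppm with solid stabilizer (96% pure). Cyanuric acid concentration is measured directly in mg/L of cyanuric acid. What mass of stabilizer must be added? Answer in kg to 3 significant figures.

Volume: 199,000 US gal × 3.785 L/gal = 753,215 L.
CYA to add: (44 − 34) = 10 mg/L × 753,215 L = 7532 g cyanuric acid.
At 96% purity: 7532 / 0.96 = 7846 g product.

7.85 kg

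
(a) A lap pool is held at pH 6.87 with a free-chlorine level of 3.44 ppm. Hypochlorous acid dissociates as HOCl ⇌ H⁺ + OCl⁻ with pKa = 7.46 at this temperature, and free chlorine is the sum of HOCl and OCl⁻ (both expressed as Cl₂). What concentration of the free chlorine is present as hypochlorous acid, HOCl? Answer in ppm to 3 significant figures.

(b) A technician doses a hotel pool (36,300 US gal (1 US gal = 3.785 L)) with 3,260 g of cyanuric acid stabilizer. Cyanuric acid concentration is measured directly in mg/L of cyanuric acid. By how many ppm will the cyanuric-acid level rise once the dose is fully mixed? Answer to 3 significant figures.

(a) 2.74 ppm; (b) 23.7 ppm

(a) [OCl⁻]/[HOCl] = 10^(pH − pKa) = 10^(6.87 − 7.46) = 10^-0.59 = 0.257.
(a) Fraction as HOCl = 1 / (1 + 0.257) = 0.7955.
(a) HOCl = 0.7955 × 3.44 ppm = 2.737 ppm.

(b) Volume: 36,300 US gal × 3.785 L/gal = 137,396 L.
(b) Rise: 3,260 g / 137,396 L × 1000 = 23.73 mg/L.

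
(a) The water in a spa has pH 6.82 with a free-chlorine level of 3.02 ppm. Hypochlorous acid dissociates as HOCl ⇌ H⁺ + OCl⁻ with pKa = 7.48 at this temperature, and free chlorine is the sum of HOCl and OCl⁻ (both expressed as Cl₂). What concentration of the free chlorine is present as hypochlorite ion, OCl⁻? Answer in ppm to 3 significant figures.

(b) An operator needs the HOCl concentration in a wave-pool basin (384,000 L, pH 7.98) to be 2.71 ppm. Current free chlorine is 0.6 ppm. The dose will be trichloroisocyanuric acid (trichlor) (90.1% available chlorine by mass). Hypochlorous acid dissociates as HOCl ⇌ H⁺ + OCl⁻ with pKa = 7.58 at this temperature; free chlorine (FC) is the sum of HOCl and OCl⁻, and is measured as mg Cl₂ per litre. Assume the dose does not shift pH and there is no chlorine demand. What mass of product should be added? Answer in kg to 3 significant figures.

(a) [OCl⁻]/[HOCl] = 10^(pH − pKa) = 10^(6.82 − 7.48) = 10^-0.66 = 0.2188.
(a) Fraction as HOCl = 1 / (1 + 0.2188) = 0.8205.
(a) OCl⁻ = (1 − 0.8205) × 3.02 ppm = 0.5421 ppm.

(b) [OCl⁻]/[HOCl] = 10^(pH − pKa) = 10^(7.98 − 7.58) = 2.512; fraction as HOCl = 1/(1 + 2.512) = 0.2847.
(b) Free chlorine required for 2.71 ppm HOCl: 2.71 / 0.2847 = 9.517 ppm.
(b) FC to add: 9.517 − 0.6 = 8.917 mg/L as Cl₂.
(b) Cl₂ equivalent: 8.917 mg/L × 384,000 L = 3424 g.
(b) Product at 90.1% available Cl: 3424 / 0.901 = 3800 g.

(a) 0.542 ppm; (b) 3.80 kg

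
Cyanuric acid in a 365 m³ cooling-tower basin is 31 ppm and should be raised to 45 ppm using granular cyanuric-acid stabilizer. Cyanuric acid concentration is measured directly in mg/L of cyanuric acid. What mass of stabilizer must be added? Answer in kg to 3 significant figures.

5.11 kg

Volume: 365 m³ = 365,000 L.
CYA to add: (45 − 31) = 14 mg/L × 365,000 L = 5110 g cyanuric acid.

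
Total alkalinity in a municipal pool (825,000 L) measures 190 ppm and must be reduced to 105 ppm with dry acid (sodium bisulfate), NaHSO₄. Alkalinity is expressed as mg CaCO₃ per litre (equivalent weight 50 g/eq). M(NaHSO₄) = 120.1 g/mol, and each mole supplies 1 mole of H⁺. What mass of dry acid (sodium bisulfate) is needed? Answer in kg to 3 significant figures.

168 kg

Alkalinity to neutralize: (190 − 105) = 85 mg/L as CaCO₃ × 825,000 L = 70,120 g as CaCO₃.
Equivalents of H⁺ required: 70,120 ÷ 50 g/eq = 1402 eq = 1402 mol NaHSO₄.
Mass of NaHSO₄: 1402 × 120.1 = 168,400 g.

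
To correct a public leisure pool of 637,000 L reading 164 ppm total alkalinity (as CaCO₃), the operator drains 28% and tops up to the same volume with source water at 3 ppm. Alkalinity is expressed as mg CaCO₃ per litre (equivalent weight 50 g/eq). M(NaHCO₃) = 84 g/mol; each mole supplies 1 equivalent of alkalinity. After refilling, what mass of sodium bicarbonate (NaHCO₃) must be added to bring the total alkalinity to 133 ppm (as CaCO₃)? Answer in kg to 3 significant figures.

15.1 kg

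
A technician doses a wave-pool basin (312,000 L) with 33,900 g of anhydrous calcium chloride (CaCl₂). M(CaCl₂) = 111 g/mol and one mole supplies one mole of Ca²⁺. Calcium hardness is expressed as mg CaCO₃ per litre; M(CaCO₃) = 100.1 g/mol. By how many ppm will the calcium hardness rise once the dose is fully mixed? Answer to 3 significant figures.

Moles of Ca²⁺: 33,900 g ÷ 111 g/mol = 305.4 mol.
As CaCO₃: 305.4 mol × 100.1 g/mol = 30,570 g.
Rise: 30,570 g / 312,000 L × 1000 = 97.98 mg/L.

98.0 ppm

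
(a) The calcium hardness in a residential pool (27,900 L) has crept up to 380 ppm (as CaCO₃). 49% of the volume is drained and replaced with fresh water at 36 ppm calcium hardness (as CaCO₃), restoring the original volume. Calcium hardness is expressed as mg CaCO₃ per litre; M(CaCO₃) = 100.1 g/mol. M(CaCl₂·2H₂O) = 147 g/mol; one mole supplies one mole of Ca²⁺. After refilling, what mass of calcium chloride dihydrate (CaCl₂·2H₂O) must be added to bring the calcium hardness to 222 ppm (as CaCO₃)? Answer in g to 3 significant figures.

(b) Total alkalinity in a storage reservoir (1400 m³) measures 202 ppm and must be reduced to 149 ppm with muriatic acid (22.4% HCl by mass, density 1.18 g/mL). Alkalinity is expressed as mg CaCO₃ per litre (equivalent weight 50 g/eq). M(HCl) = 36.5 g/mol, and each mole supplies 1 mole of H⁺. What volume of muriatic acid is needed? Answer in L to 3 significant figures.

(a) 433 g; (b) 205 L

(a) After draining 49% and refilling: 380 × 0.51 + 36 × 0.49 = 211.44 ppm.
(a) Deficit to target: 222 − 211.44 = 10.56 mg/L.
(a) As CaCO₃: 10.56 mg/L × 27,900 L = 294.6 g; ÷ 100.1 = 2.943 mol Ca²⁺.
(a) Mass: 2.943 × 147 = 432.7 g.

(b) Volume: 1400 m³ = 1,400,000 L.
(b) Alkalinity to neutralize: (202 − 149) = 53 mg/L as CaCO₃ × 1,400,000 L = 74,200 g as CaCO₃.
(b) Equivalents of H⁺ required: 74,200 ÷ 50 g/eq = 1484 eq = 1484 mol HCl.
(b) Mass of HCl: 1484 × 36.5 = 54,170 g.
(b) Mass of 22.4% solution: 54,170 / 0.224 = 241,800 g.
(b) Volume: 241,800 g ÷ 1.18 g/mL = 204,900 mL.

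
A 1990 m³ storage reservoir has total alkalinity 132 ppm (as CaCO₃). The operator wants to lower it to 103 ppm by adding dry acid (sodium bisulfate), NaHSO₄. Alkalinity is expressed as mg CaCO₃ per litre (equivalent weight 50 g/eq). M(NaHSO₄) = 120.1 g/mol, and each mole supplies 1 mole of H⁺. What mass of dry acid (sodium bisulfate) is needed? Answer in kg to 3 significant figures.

Volume: 1990 m³ = 1,990,000 L.
Alkalinity to neutralize: (132 − 103) = 29 mg/L as CaCO₃ × 1,990,000 L = 57,710 g as CaCO₃.
Equivalents of H⁺ required: 57,710 ÷ 50 g/eq = 1154 eq = 1154 mol NaHSO₄.
Mass of NaHSO₄: 1154 × 120.1 = 138,600 g.

139 kg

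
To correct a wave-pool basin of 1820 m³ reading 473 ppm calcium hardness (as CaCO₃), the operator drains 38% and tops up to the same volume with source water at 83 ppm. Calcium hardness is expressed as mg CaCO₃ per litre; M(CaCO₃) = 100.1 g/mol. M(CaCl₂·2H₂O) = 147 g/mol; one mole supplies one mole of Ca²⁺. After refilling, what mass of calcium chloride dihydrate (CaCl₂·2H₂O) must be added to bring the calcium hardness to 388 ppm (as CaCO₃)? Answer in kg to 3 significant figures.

169 kg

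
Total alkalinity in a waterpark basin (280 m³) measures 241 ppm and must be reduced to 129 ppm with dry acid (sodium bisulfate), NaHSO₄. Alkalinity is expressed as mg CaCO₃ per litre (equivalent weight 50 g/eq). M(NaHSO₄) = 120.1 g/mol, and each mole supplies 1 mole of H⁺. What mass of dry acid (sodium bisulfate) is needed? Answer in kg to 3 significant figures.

Volume: 280 m³ = 280,000 L.
Alkalinity to neutralize: (241 − 129) = 112 mg/L as CaCO₃ × 280,000 L = 31,360 g as CaCO₃.
Equivalents of H⁺ required: 31,360 ÷ 50 g/eq = 627.2 eq = 627.2 mol NaHSO₄.
Mass of NaHSO₄: 627.2 × 120.1 = 75,330 g.

75.3 kg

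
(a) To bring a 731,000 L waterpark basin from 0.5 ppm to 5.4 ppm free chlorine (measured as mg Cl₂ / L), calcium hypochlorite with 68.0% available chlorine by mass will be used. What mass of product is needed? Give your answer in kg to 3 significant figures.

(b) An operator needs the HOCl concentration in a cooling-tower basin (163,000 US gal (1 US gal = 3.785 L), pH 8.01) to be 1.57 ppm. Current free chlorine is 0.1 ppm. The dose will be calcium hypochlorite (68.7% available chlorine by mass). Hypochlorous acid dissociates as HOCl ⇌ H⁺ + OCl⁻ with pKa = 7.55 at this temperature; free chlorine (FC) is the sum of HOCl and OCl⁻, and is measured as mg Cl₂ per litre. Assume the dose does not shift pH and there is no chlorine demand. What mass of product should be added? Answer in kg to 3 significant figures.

(a) 5.27 kg; (b) 5.39 kg

(a) Chlorine deficit: 5.4 − 0.5 = 4.9 ppm = 4.9 mg/L as Cl₂.
(a) Cl₂ equivalent needed: 4.9 mg/L × 731,000 L = 3,582,000 mg = 3582 g.
(a) Product at 68.0% available chlorine: 3582 / 0.68 = 5268 g.

(b) Volume: 163,000 US gal × 3.785 L/gal = 616,955 L.
(b) [OCl⁻]/[HOCl] = 10^(pH − pKa) = 10^(8.01 − 7.55) = 2.884; fraction as HOCl = 1/(1 + 2.884) = 0.2575.
(b) Free chlorine required for 1.57 ppm HOCl: 1.57 / 0.2575 = 6.098 ppm.
(b) FC to add: 6.098 − 0.1 = 5.998 mg/L as Cl₂.
(b) Cl₂ equivalent: 5.998 mg/L × 616,955 L = 3700 g.
(b) Product at 68.7% available Cl: 3700 / 0.687 = 5386 g.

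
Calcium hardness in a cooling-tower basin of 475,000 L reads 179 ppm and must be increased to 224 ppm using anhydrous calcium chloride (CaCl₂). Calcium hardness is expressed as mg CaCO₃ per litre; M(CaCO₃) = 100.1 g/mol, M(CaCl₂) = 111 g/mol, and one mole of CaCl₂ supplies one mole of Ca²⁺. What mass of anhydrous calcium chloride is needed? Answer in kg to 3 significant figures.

23.7 kg

Hardness to add: (224 − 179) = 45 mg/L as CaCO₃ × 475,000 L = 21,380 g as CaCO₃.
Moles of Ca²⁺ (1 mol Ca²⁺ ≡ 1 mol CaCO₃): 21,380 / 100.1 g/mol = 213.5 mol.
Mass of CaCl₂: 213.5 × 111 = 23,700 g.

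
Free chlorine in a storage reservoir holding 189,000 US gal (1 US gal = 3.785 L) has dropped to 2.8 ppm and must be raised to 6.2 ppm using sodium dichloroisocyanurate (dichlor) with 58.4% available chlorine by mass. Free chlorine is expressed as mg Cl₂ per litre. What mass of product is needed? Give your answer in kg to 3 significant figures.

Volume: 189,000 US gal × 3.785 L/gal = 715,365 L.
Chlorine deficit: 6.2 − 2.8 = 3.4 ppm = 3.4 mg/L as Cl₂.
Cl₂ equivalent needed: 3.4 mg/L × 715,365 L = 2,432,000 mg = 2432 g.
Product at 58.4% available chlorine: 2432 / 0.584 = 4165 g.

4.16 kg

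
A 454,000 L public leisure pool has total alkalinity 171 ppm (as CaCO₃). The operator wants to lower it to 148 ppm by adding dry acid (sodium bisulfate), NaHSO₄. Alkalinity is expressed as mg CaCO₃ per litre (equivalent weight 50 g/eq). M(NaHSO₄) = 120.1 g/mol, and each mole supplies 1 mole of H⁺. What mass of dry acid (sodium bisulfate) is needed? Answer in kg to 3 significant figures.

25.1 kg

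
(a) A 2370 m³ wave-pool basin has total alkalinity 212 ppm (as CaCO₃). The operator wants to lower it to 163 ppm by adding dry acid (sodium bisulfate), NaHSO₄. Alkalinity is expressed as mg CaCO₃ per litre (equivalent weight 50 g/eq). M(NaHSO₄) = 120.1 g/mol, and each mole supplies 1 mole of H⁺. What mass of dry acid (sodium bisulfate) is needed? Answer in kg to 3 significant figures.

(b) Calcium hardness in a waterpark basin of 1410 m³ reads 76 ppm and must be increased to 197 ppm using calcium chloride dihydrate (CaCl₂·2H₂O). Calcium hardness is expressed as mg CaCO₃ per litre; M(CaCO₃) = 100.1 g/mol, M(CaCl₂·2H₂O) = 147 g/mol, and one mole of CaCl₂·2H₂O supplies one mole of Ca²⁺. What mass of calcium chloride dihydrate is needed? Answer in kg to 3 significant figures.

(a) Volume: 2370 m³ = 2,370,000 L.
(a) Alkalinity to neutralize: (212 − 163) = 49 mg/L as CaCO₃ × 2,370,000 L = 116,100 g as CaCO₃.
(a) Equivalents of H⁺ required: 116,100 ÷ 50 g/eq = 2323 eq = 2323 mol NaHSO₄.
(a) Mass of NaHSO₄: 2323 × 120.1 = 278,900 g.

(b) Volume: 1410 m³ = 1,410,000 L.
(b) Hardness to add: (197 − 76) = 121 mg/L as CaCO₃ × 1,410,000 L = 170,600 g as CaCO₃.
(b) Moles of Ca²⁺ (1 mol Ca²⁺ ≡ 1 mol CaCO₃): 170,600 / 100.1 g/mol = 1704 mol.
(b) Mass of CaCl₂·2H₂O: 1704 × 147 = 250,500 g.

(a) 279 kg; (b) 251 kg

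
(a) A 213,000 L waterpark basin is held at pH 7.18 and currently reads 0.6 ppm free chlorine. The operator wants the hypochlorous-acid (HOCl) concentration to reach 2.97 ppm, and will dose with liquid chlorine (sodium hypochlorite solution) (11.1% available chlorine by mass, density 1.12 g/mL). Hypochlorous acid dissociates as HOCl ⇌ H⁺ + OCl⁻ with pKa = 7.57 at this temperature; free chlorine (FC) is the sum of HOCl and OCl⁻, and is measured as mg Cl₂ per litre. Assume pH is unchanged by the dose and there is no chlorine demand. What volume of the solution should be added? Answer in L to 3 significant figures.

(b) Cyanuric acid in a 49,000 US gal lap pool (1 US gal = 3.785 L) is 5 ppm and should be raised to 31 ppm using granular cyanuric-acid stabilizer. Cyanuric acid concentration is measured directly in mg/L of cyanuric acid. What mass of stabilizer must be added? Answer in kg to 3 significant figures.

(a) 6.13 L; (b) 4.82 kg

(a) [OCl⁻]/[HOCl] = 10^(pH − pKa) = 10^(7.18 − 7.57) = 0.4074; fraction as HOCl = 1/(1 + 0.4074) = 0.7105.
(a) Free chlorine required for 2.97 ppm HOCl: 2.97 / 0.7105 = 4.18 ppm.
(a) FC to add: 4.18 − 0.6 = 3.58 mg/L as Cl₂.
(a) Cl₂ equivalent: 3.58 mg/L × 213,000 L = 762.5 g.
(a) Product at 11.1% available Cl: 762.5 / 0.111 = 6870 g.
(a) Volume: 6870 g ÷ 1.12 g/mL = 6134 mL.

(b) Volume: 49,000 US gal × 3.785 L/gal = 185,465 L.
(b) CYA to add: (31 − 5) = 26 mg/L × 185,465 L = 4822 g cyanuric acid.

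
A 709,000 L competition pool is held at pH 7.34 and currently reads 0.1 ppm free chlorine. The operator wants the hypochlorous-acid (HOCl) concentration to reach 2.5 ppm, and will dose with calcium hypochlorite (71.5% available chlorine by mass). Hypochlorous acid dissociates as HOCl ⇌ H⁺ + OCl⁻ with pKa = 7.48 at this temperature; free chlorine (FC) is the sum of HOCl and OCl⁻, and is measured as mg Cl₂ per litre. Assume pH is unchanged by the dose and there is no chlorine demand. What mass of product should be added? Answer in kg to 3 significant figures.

[OCl⁻]/[HOCl] = 10^(pH − pKa) = 10^(7.34 − 7.48) = 0.7244; fraction as HOCl = 1/(1 + 0.7244) = 0.5799.
Free chlorine required for 2.5 ppm HOCl: 2.5 / 0.5799 = 4.311 ppm.
FC to add: 4.311 − 0.1 = 4.211 mg/L as Cl₂.
Cl₂ equivalent: 4.211 mg/L × 709,000 L = 2986 g.
Product at 71.5% available Cl: 2986 / 0.715 = 4176 g.

4.18 kg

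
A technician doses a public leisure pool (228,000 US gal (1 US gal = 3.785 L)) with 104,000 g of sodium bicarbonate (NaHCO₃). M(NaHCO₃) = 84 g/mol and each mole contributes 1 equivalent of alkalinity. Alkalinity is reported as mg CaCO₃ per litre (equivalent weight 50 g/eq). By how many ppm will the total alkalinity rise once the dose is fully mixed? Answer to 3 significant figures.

Volume: 228,000 US gal × 3.785 L/gal = 862,980 L.
Moles of NaHCO₃: 104,000 g ÷ 84 g/mol = 1238 mol → 1238 eq of alkalinity.
As CaCO₃: 1238 eq × 50 g/eq = 61,900 g.
Rise: 61,900 g / 862,980 L × 1000 = 71.73 mg/L.

71.7 ppm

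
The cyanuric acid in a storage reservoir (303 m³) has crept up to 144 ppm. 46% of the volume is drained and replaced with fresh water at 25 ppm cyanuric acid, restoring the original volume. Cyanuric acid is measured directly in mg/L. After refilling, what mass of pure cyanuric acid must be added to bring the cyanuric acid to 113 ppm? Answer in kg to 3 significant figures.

Volume: 303 m³ = 303,000 L.
After draining 46% and refilling: 144 × 0.54 + 25 × 0.46 = 89.26 ppm.
Deficit to target: 113 − 89.26 = 23.74 mg/L.
Mass: 23.74 mg/L × 303,000 L = 7193 g cyanuric acid.

7.19 kg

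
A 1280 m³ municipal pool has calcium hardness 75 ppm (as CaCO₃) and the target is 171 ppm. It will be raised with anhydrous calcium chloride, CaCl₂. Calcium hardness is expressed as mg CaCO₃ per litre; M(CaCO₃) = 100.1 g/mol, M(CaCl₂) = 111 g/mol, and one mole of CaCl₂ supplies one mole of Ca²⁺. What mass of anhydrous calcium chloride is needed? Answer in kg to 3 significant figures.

136 kg

Volume: 1280 m³ = 1,280,000 L.
Hardness to add: (171 − 75) = 96 mg/L as CaCO₃ × 1,280,000 L = 122,900 g as CaCO₃.
Moles of Ca²⁺ (1 mol Ca²⁺ ≡ 1 mol CaCO₃): 122,900 / 100.1 g/mol = 1228 mol.
Mass of CaCl₂: 1228 × 111 = 136,300 g.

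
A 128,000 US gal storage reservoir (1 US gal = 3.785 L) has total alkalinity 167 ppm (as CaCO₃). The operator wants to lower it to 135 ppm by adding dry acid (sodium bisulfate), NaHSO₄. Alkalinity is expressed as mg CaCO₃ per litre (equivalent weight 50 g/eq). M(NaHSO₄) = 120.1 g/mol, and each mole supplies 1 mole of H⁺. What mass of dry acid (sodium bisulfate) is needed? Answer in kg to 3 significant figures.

Volume: 128,000 US gal × 3.785 L/gal = 484,480 L.
Alkalinity to neutralize: (167 − 135) = 32 mg/L as CaCO₃ × 484,480 L = 15,500 g as CaCO₃.
Equivalents of H⁺ required: 15,500 ÷ 50 g/eq = 310.1 eq = 310.1 mol NaHSO₄.
Mass of NaHSO₄: 310.1 × 120.1 = 37,240 g.

37.2 kg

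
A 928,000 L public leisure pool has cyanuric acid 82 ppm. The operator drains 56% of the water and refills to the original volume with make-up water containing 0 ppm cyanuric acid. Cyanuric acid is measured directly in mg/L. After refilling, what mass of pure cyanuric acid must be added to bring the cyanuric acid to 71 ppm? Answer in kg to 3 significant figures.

32.4 kg

After draining 56% and refilling: 82 × 0.44 + 0 × 0.56 = 36.08 ppm.
Deficit to target: 71 − 36.08 = 34.92 mg/L.
Mass: 34.92 mg/L × 928,000 L = 32,410 g cyanuric acid.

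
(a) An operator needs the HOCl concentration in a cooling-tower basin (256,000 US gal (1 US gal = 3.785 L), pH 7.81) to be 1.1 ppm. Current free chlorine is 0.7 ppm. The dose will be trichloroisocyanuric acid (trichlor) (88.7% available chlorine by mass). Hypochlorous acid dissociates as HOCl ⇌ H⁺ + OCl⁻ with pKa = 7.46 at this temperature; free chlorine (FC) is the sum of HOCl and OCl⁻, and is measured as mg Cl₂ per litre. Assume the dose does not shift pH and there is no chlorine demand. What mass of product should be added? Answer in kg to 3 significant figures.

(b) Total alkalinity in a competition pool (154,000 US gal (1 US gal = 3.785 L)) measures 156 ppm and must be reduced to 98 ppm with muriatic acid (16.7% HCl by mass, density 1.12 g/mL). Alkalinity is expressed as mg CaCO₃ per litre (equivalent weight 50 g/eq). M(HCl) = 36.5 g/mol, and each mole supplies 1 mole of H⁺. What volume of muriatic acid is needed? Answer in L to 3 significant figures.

(a) Volume: 256,000 US gal × 3.785 L/gal = 968,960 L.
(a) [OCl⁻]/[HOCl] = 10^(pH − pKa) = 10^(7.81 − 7.46) = 2.239; fraction as HOCl = 1/(1 + 2.239) = 0.3088.
(a) Free chlorine required for 1.1 ppm HOCl: 1.1 / 0.3088 = 3.563 ppm.
(a) FC to add: 3.563 − 0.7 = 2.863 mg/L as Cl₂.
(a) Cl₂ equivalent: 2.863 mg/L × 968,960 L = 2774 g.
(a) Product at 88.7% available Cl: 2774 / 0.887 = 3127 g.

(b) Volume: 154,000 US gal × 3.785 L/gal = 582,890 L.
(b) Alkalinity to neutralize: (156 − 98) = 58 mg/L as CaCO₃ × 582,890 L = 33,810 g as CaCO₃.
(b) Equivalents of H⁺ required: 33,810 ÷ 50 g/eq = 676.2 eq = 676.2 mol HCl.
(b) Mass of HCl: 676.2 × 36.5 = 24,680 g.
(b) Mass of 16.7% solution: 24,680 / 0.167 = 147,800 g.
(b) Volume: 147,800 g ÷ 1.12 g/mL = 131,900 mL.

(a) 3.13 kg; (b) 132 L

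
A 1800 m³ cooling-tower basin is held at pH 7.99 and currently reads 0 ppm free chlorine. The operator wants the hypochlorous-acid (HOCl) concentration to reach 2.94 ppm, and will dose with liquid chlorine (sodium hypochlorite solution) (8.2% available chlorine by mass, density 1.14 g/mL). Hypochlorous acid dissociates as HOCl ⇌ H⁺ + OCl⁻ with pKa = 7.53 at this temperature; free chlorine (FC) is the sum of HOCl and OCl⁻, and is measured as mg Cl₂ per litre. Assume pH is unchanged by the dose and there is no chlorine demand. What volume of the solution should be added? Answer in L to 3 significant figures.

220 L

Volume: 1800 m³ = 1,800,000 L.
[OCl⁻]/[HOCl] = 10^(pH − pKa) = 10^(7.99 − 7.53) = 2.884; fraction as HOCl = 1/(1 + 2.884) = 0.2575.
Free chlorine required for 2.94 ppm HOCl: 2.94 / 0.2575 = 11.42 ppm.
FC to add: 11.42 − 0 = 11.42 mg/L as Cl₂.
Cl₂ equivalent: 11.42 mg/L × 1,800,000 L = 20,550 g.
Product at 8.2% available Cl: 20,550 / 0.082 = 250,700 g.
Volume: 250,700 g ÷ 1.14 g/mL = 219,900 mL.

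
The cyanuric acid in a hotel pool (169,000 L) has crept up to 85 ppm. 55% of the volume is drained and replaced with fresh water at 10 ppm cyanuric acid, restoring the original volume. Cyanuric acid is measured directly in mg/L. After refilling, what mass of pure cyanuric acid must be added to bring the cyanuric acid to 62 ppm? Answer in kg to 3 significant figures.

3.08 kg

After draining 55% and refilling: 85 × 0.45 + 10 × 0.55 = 43.75 ppm.
Deficit to target: 62 − 43.75 = 18.25 mg/L.
Mass: 18.25 mg/L × 169,000 L = 3084 g cyanuric acid.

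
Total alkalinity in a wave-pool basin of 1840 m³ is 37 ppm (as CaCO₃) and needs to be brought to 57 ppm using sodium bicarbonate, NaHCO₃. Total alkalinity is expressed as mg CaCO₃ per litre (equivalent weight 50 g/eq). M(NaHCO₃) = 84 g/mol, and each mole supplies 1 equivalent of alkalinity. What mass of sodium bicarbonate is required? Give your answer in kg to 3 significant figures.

Volume: 1840 m³ = 1,840,000 L.
Alkalinity to add: (57 − 37) = 20 mg/L as CaCO₃ × 1,840,000 L = 36,800 g as CaCO₃.
Equivalents: 36,800 g ÷ 50 g/eq = 736 eq.
NaHCO₃ supplies 1 eq per mole → 736 mol.
Mass: 736 mol × 84 g/mol = 61,820 g.

61.8 kg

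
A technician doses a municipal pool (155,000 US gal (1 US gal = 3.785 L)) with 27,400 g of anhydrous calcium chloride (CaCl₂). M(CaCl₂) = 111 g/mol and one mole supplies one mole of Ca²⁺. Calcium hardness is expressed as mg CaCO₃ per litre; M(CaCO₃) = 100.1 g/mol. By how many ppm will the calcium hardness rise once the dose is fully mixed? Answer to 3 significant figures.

42.1 ppm

Volume: 155,000 US gal × 3.785 L/gal = 586,675 L.
Moles of Ca²⁺: 27,400 g ÷ 111 g/mol = 246.8 mol.
As CaCO₃: 246.8 mol × 100.1 g/mol = 24,710 g.
Rise: 24,710 g / 586,675 L × 1000 = 42.12 mg/L.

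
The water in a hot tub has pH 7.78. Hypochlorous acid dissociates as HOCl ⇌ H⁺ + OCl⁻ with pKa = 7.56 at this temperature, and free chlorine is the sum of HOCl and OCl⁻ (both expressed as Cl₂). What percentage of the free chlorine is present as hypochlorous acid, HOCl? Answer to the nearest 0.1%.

37.6%

[OCl⁻]/[HOCl] = 10^(pH − pKa) = 10^(7.78 − 7.56) = 10^0.22 = 1.66.
Fraction as HOCl = 1 / (1 + 1.66) = 0.376.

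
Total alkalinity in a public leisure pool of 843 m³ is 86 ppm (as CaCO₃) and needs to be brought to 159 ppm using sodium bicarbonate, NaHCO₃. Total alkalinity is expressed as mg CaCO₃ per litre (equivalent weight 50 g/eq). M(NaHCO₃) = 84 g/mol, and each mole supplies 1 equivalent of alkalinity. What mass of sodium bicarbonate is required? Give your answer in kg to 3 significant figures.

103 kg

Volume: 843 m³ = 843,000 L.
Alkalinity to add: (159 − 86) = 73 mg/L as CaCO₃ × 843,000 L = 61,540 g as CaCO₃.
Equivalents: 61,540 g ÷ 50 g/eq = 1231 eq.
NaHCO₃ supplies 1 eq per mole → 1231 mol.
Mass: 1231 mol × 84 g/mol = 103,400 g.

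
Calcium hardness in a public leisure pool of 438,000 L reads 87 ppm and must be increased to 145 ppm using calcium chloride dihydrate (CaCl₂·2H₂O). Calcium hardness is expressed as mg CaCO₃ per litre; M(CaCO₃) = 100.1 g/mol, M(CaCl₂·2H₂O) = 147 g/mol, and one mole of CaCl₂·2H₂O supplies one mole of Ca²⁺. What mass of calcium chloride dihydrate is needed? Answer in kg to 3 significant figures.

37.3 kg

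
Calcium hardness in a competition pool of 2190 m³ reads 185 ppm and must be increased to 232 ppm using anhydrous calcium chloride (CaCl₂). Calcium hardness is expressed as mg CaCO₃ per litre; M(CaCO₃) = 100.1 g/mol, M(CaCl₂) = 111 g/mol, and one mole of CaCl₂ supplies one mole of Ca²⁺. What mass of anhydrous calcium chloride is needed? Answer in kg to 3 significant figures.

Volume: 2190 m³ = 2,190,000 L.
Hardness to add: (232 − 185) = 47 mg/L as CaCO₃ × 2,190,000 L = 102,900 g as CaCO₃.
Moles of Ca²⁺ (1 mol Ca²⁺ ≡ 1 mol CaCO₃): 102,900 / 100.1 g/mol = 1028 mol.
Mass of CaCl₂: 1028 × 111 = 114,100 g.

114 kg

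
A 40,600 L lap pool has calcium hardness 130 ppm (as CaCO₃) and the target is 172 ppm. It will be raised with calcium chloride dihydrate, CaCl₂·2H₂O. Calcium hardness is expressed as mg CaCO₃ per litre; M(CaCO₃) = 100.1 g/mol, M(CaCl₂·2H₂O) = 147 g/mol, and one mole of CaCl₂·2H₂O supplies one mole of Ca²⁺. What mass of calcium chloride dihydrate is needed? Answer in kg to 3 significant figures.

Hardness to add: (172 − 130) = 42 mg/L as CaCO₃ × 40,600 L = 1705 g as CaCO₃.
Moles of Ca²⁺ (1 mol Ca²⁺ ≡ 1 mol CaCO₃): 1705 / 100.1 g/mol = 17.03 mol.
Mass of CaCl₂·2H₂O: 17.03 × 147 = 2504 g.

2.50 kg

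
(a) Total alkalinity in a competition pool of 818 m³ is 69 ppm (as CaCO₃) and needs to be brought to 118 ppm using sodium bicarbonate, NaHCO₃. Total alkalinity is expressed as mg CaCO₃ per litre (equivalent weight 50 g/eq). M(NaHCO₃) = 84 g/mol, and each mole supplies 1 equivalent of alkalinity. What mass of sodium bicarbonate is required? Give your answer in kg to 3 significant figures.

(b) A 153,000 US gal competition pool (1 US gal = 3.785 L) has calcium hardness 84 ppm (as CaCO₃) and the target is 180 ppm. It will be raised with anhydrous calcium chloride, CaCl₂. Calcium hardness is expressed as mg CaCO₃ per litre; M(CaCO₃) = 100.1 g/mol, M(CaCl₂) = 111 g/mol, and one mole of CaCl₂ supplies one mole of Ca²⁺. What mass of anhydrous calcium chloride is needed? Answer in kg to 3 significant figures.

(a) 67.3 kg; (b) 61.6 kg

(a) Volume: 818 m³ = 818,000 L.
(a) Alkalinity to add: (118 − 69) = 49 mg/L as CaCO₃ × 818,000 L = 40,080 g as CaCO₃.
(a) Equivalents: 40,080 g ÷ 50 g/eq = 801.6 eq.
(a) NaHCO₃ supplies 1 eq per mole → 801.6 mol.
(a) Mass: 801.6 mol × 84 g/mol = 67,340 g.

(b) Volume: 153,000 US gal × 3.785 L/gal = 579,105 L.
(b) Hardness to add: (180 − 84) = 96 mg/L as CaCO₃ × 579,105 L = 55,590 g as CaCO₃.
(b) Moles of Ca²⁺ (1 mol Ca²⁺ ≡ 1 mol CaCO₃): 55,590 / 100.1 g/mol = 555.4 mol.
(b) Mass of CaCl₂: 555.4 × 111 = 61,650 g.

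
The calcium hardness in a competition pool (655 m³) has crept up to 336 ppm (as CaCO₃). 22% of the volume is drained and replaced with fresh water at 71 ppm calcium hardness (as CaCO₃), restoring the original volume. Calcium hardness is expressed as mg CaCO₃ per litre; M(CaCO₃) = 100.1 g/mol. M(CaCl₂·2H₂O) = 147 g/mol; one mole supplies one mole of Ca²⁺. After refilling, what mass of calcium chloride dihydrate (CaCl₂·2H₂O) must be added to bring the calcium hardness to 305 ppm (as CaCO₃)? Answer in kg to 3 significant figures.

26.3 kg

Volume: 655 m³ = 655,000 L.
After draining 22% and refilling: 336 × 0.78 + 71 × 0.22 = 277.7 ppm.
Deficit to target: 305 − 277.7 = 27.3 mg/L.
As CaCO₃: 27.3 mg/L × 655,000 L = 17,880 g; ÷ 100.1 = 178.6 mol Ca²⁺.
Mass: 178.6 × 147 = 26,260 g.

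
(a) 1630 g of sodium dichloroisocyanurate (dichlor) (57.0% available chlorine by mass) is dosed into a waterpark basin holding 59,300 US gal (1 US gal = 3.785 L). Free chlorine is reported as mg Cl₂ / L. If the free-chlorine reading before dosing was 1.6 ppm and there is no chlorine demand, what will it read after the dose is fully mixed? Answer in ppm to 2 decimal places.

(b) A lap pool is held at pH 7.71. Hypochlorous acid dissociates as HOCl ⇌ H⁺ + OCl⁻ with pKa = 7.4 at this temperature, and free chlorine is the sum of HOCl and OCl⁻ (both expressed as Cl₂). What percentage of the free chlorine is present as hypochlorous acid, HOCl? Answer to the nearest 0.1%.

(a) Volume: 59,300 US gal × 3.785 L/gal = 224,450 L.
(a) Available chlorine delivered: 1630 g × 0.57 = 929.1 g as Cl₂.
(a) Concentration rise: 929.1 g / 224,450 L = 4.139 mg/L = 4.14 ppm.
(a) Final FC: 1.6 + 4.14 = 5.74 ppm.

(b) [OCl⁻]/[HOCl] = 10^(pH − pKa) = 10^(7.71 − 7.4) = 10^0.31 = 2.042.
(b) Fraction as HOCl = 1 / (1 + 2.042) = 0.3288.

(a) 5.74 ppm; (b) 32.9%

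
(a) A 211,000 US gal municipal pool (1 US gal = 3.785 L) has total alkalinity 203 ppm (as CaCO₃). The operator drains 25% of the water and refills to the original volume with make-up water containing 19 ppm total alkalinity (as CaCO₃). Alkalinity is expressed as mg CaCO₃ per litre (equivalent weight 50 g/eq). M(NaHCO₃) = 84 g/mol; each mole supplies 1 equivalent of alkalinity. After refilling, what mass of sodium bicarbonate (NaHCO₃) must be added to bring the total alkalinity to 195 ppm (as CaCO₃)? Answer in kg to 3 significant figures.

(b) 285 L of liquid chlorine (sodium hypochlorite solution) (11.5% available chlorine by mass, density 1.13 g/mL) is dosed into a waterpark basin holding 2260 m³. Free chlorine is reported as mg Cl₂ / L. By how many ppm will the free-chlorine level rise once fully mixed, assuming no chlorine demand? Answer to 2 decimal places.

(a) Volume: 211,000 US gal × 3.785 L/gal = 798,635 L.
(a) After draining 25% and refilling: 203 × 0.75 + 19 × 0.25 = 157 ppm.
(a) Deficit to target: 195 − 157 = 38 mg/L.
(a) As CaCO₃: 38 mg/L × 798,635 L = 30,350 g; ÷ 50 g/eq ÷ 1 = 607 mol NaHCO₃.
(a) Mass: 607 × 84 = 50,980 g.

(b) Volume: 2260 m³ = 2,260,000 L.
(b) Mass of solution: 285 L × 1000 mL/L × 1.13 g/mL = 322,000 g.
(b) Available chlorine delivered: 322,000 g × 0.115 = 37,040 g as Cl₂.
(b) Concentration rise: 37,040 g / 2,260,000 L = 16.39 mg/L = 16.39 ppm.

(a) 51.0 kg; (b) 16.39 ppm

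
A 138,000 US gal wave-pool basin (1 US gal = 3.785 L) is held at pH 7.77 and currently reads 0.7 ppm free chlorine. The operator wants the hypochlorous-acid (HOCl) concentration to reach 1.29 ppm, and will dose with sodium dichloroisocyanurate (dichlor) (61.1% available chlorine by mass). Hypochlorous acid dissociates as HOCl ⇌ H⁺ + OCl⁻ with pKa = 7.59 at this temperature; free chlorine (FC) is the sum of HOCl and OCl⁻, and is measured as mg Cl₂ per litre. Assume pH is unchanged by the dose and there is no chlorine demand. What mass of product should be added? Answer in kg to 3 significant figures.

2.17 kg

Volume: 138,000 US gal × 3.785 L/gal = 522,330 L.
[OCl⁻]/[HOCl] = 10^(pH − pKa) = 10^(7.77 − 7.59) = 1.514; fraction as HOCl = 1/(1 + 1.514) = 0.3978.
Free chlorine required for 1.29 ppm HOCl: 1.29 / 0.3978 = 3.242 ppm.
FC to add: 3.242 − 0.7 = 2.542 mg/L as Cl₂.
Cl₂ equivalent: 2.542 mg/L × 522,330 L = 1328 g.
Product at 61.1% available Cl: 1328 / 0.611 = 2174 g.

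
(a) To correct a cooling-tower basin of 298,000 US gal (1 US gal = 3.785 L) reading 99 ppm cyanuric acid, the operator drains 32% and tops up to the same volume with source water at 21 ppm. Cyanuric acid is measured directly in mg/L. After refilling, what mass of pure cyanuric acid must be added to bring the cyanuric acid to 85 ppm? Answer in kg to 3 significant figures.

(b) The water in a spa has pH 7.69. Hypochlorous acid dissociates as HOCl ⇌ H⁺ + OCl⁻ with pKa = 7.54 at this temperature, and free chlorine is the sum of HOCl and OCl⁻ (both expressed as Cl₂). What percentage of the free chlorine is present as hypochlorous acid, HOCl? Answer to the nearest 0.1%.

(a) 12.4 kg; (b) 41.5%

(a) Volume: 298,000 US gal × 3.785 L/gal = 1,127,930 L.
(a) After draining 32% and refilling: 99 × 0.68 + 21 × 0.32 = 74.04 ppm.
(a) Deficit to target: 85 − 74.04 = 10.96 mg/L.
(a) Mass: 10.96 mg/L × 1,127,930 L = 12,360 g cyanuric acid.

(b) [OCl⁻]/[HOCl] = 10^(pH − pKa) = 10^(7.69 − 7.54) = 10^0.15 = 1.413.
(b) Fraction as HOCl = 1 / (1 + 1.413) = 0.4145.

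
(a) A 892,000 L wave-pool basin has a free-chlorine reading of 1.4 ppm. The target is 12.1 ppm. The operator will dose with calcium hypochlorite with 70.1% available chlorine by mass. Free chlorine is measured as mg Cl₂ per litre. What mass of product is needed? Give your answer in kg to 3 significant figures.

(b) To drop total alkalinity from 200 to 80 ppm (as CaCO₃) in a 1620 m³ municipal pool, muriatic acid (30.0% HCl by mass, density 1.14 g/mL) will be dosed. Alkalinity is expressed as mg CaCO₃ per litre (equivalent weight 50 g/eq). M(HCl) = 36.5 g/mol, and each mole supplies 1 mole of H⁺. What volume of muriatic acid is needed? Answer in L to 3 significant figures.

(a) Chlorine deficit: 12.1 − 1.4 = 10.7 ppm = 10.7 mg/L as Cl₂.
(a) Cl₂ equivalent needed: 10.7 mg/L × 892,000 L = 9,544,000 mg = 9544 g.
(a) Product at 70.1% available chlorine: 9544 / 0.701 = 13,620 g.

(b) Volume: 1620 m³ = 1,620,000 L.
(b) Alkalinity to neutralize: (200 − 80) = 120 mg/L as CaCO₃ × 1,620,000 L = 194,400 g as CaCO₃.
(b) Equivalents of H⁺ required: 194,400 ÷ 50 g/eq = 3888 eq = 3888 mol HCl.
(b) Mass of HCl: 3888 × 36.5 = 141,900 g.
(b) Mass of 30.0% solution: 141,900 / 0.3 = 473,000 g.
(b) Volume: 473,000 g ÷ 1.14 g/mL = 414,900 mL.

(a) 13.6 kg; (b) 415 L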